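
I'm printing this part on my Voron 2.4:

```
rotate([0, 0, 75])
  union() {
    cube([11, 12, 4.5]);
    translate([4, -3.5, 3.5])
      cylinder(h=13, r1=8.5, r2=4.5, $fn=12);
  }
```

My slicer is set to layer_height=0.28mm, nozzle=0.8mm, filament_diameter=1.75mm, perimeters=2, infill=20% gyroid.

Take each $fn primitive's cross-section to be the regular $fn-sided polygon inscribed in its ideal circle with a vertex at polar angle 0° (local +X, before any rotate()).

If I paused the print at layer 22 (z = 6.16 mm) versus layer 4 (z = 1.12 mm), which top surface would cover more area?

Layer 22 (z = 6.16): the cube is not intersected at this z (z outside [0, 4.5]); the cone at (4, -3.5): at t=0.205 of its height the radius interpolates to r₁+(r₂−r₁)t = 7.682, giving a regular 12-gon of that circumradius (area = (12/2)·7.682²·sin(360°/12) = 177.02 mm²); Combining (union): only the cone at (4, -3.5) is present, so the union is just that shape — area = 177.02 mm²; (whole slice rotated 75° about Z — lengths, areas and connectivity unchanged). So its area = 177.02 mm². Layer 4 (z = 1.12): the cube (footprint 11×12) is included at this height (area 132.00 mm²); the cone at (4, -3.5) is absent (z outside [3.5, 16.5]); Taking the union: only the 11×12 cube is present, so the union is just that shape — area = 132.00 mm²; (rotated 75° about Z; rotation is an isometry so areas/perimeters/island counts are preserved). So its area = 132.00 mm². Layer 22 is larger (177.02 vs 132.00 mm²).

layer 22 (z = 6.16 mm)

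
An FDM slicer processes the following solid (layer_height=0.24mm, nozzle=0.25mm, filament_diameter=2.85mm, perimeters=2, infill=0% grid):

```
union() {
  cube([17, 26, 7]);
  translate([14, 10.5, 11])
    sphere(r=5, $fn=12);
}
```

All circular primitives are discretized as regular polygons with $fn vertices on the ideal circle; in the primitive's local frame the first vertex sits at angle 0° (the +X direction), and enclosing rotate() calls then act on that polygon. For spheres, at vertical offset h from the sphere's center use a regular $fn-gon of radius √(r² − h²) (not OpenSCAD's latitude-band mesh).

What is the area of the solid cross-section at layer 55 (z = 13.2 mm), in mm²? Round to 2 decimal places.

At z = 13.2 mm: the cube does not reach this height (z outside [0, 7]); the sphere at (14, 10.5): section is a regular 12-gon, circumradius = √(r²−h²) = √(5²−2.2²) = 4.490 (area = (12/2)·4.490²·sin(360°/12) = 60.48 mm²); Taking the union: only the r=5 sphere at (14, 10.5) is present, so the union is just that shape — area = 60.48 mm². Overall, the cross-section is a single solid region. Net area = 60.48 mm².

60.48 mm²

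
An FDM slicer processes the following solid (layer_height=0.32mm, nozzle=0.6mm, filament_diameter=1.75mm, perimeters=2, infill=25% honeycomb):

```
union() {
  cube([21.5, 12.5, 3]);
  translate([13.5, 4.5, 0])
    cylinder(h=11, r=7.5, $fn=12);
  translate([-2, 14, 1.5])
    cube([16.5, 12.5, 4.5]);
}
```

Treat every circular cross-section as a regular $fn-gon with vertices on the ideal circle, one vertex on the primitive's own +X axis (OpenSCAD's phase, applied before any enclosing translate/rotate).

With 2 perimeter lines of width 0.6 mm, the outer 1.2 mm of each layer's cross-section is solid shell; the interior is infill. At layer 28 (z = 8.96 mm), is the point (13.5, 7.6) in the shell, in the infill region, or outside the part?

infill

At z = 8.96 mm: the cube is not intersected at this z (z outside [0, 3]); the cylinder at (13.5, 4.5): section is a regular 12-gon, circumradius r=7.5; the cube at (-2, 14) is not intersected at this z (z outside [1.5, 6]); Combining (union): only the r=7.5 cylinder at (13.5, 4.5) is present, so the union is just that shape — 1 connected region. Overall, the cross-section is a single solid region. The nearest boundary edge runs (17.25, 11.00)→(13.50, 12.00); distance from the point to it = 4.25 mm. The point is inside the cross-section and 4.25 mm from the nearest boundary — more than the 1.2 mm shell width (2 × 0.6), so it's in the infill interior.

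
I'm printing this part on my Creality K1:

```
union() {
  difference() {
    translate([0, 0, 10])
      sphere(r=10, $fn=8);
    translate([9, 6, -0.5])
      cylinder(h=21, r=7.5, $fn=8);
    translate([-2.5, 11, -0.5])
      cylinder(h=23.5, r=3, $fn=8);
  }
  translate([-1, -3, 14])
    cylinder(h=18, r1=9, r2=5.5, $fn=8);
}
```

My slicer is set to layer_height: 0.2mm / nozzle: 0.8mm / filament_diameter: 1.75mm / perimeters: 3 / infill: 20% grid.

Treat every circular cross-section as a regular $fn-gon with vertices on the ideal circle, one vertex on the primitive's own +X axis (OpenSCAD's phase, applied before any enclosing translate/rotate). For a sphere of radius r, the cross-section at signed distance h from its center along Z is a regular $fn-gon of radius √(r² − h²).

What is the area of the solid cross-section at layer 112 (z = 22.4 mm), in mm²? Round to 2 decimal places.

At z = 22.4 mm: the sphere does not reach this height (|z−center|=12.400 > r=10); the cylinder at (9, 6) is absent (z outside [-0.5, 20.5]); the r=3 cylinder at (-2.5, 11) gives a regular 8-gon of circumradius 3 (constant along its height) (area = (8/2)·3.000²·sin(360°/8) = 25.46 mm²); After the difference (first − rest): the first operand is absent here, so nothing remains; the cone at (-1, -3) contributes a regular 8-gon of circumradius 7.367 (interpolated between r1=9 and r2=5.5 at t=0.467) (area = (8/2)·7.367²·sin(360°/8) = 153.49 mm²); Combining (union): only the cone at (-1, -3) is present, so the union is just that shape — area = 153.49 mm². Overall, the cross-section is a single solid region. Net area = 153.49 mm².

153.49 mm²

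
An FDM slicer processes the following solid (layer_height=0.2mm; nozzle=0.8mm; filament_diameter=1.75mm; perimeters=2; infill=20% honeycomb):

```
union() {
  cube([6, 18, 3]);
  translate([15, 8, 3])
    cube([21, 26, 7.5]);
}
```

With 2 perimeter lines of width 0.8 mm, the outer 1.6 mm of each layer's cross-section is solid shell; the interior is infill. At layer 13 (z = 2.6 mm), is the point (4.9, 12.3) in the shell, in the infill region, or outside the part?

At z = 2.6 mm: the 6×18 cube contributes its full rectangle; the cube at (15, 8) does not reach this height (z outside [3, 10.5]); Taking the union: only the 6×18 cube is present, so the union is just that shape — 1 connected region. Overall, the cross-section is a single solid region. The nearest boundary edge runs (6.00, 0.00)→(6.00, 18.00); distance from the point to it = 1.10 mm. The point is inside the cross-section, 1.10 mm from the nearest boundary — within the 1.6 mm shell band (2 × 0.8).

shell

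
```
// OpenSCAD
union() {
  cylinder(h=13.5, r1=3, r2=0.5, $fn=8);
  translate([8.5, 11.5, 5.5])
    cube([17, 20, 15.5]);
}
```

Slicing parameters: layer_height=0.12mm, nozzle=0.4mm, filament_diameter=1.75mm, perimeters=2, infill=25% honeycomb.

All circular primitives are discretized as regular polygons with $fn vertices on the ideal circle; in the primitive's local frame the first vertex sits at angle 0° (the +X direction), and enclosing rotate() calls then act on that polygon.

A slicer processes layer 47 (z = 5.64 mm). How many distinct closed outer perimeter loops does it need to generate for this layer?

At z = 5.64 mm: the cone contributes a regular 8-gon of circumradius 1.956 (interpolated between r1=3 and r2=0.5 at t=0.418); the 17×20 cube at (8.5, 11.5) contributes its full rectangle; Merging all regions: the 2 present regions are separate (no shared area or edge), so areas and boundary lengths simply add and each stays a separate island — 2 connected regions. The result has 2 disconnected regions.

2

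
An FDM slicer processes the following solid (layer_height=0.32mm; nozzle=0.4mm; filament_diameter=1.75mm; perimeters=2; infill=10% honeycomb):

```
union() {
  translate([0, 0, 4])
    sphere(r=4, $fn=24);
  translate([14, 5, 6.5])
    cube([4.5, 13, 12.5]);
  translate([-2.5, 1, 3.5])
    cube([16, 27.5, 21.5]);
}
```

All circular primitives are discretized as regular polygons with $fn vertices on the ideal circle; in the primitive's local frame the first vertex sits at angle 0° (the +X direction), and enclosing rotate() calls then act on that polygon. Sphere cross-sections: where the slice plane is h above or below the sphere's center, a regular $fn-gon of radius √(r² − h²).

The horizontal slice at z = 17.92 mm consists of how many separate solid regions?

At z = 17.92 mm: the sphere is not intersected at this z (|z−center|=13.920 > r=4); the 4.5×13 cube at (14, 5) contributes its full rectangle; the cube at (-2.5, 1) is present — its section is the full 16×27.5 rectangle; Combining (union): the 2 present regions are separate (no shared area or edge), so areas and boundary lengths simply add and each stays a separate island — 2 connected regions. The result has 2 disconnected regions.

2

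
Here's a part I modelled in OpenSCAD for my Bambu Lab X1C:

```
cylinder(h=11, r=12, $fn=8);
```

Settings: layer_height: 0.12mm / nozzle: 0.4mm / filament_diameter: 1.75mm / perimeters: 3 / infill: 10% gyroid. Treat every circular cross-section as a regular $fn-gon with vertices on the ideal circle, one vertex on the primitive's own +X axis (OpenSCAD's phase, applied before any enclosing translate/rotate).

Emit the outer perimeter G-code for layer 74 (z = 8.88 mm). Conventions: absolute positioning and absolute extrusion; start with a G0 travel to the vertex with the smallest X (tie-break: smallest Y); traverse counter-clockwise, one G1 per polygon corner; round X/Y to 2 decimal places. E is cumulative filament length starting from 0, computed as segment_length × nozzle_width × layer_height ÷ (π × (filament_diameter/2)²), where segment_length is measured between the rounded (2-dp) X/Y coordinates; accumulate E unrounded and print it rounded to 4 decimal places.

G0 X-12.00 Y0.00 Z8.88
G1 X-8.49 Y-8.49 E0.1833
G1 X0.00 Y-12.00 E0.3667
G1 X8.49 Y-8.49 E0.5500
G1 X12.00 Y0.00 E0.7333
G1 X8.49 Y8.49 E0.9167
G1 X0.00 Y12.00 E1.1000
G1 X-8.49 Y8.49 E1.2833
G1 X-12.00 Y0.00 E1.4667

At z = 8.88 mm: the r=12 cylinder contributes a regular 8-gon of circumradius 12. The outline is a single polygon with 8 vertices. Extrusion per mm of travel: 0.4 × 0.12 / (π × 0.875²) = 0.019956. Accumulating E over each segment gives final E = 1.4667.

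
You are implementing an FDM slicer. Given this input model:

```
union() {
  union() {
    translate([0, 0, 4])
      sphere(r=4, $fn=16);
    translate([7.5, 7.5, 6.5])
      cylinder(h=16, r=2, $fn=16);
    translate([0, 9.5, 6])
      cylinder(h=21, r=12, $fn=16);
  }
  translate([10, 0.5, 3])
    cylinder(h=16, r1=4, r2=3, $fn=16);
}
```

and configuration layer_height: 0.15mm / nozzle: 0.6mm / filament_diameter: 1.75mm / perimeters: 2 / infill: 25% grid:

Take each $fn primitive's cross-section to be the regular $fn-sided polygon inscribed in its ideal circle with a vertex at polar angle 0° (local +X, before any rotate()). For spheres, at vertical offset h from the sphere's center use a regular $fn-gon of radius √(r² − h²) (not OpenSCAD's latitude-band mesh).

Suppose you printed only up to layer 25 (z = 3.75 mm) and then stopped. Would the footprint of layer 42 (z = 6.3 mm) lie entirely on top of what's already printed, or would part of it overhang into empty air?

part overhangs

Compare the two slices. At z = 3.75: the r=4 sphere contributes a regular 16-gon of circumradius √(4²−0.25²) = 3.992 (area = (16/2)·3.992²·sin(360°/16) = 48.79 mm²); the cylinder at (7.5, 7.5) does not reach this height (z outside [6.5, 22.5]); the cylinder at (0, 9.5) does not reach this height (z outside [6, 27]); Taking the union: only the r=4 sphere is present, so the union is just that shape — area = 48.79 mm²; the cone at (10, 0.5) (r1=4→r2=3) has section circumradius 3.953 here — a regular 16-gon (area = (16/2)·3.953²·sin(360°/16) = 47.84 mm²); Combining (union): the 2 present regions are separate (no shared area or edge), so areas and boundary lengths simply add and each stays a separate island — area = 96.63 mm². At z = 6.3: the sphere: section is a regular 16-gon, circumradius = √(r²−h²) = √(4²−2.3²) = 3.273 (area = (16/2)·3.273²·sin(360°/16) = 32.79 mm²); the cylinder at (7.5, 7.5) is absent (z outside [6.5, 22.5]); the r=12 cylinder at (0, 9.5) contributes a regular 16-gon of circumradius 12 (area = (16/2)·12.000²·sin(360°/16) = 440.85 mm²); Combining (union): the regions partially overlap — summed areas 473.64 mm² minus the doubly-counted overlap 29.68 mm² gives 443.96 mm² — area = 443.96 mm²; the cone at (10, 0.5) contributes a regular 16-gon of circumradius 3.794 (interpolated between r1=4 and r2=3 at t=0.206) (area = (16/2)·3.794²·sin(360°/16) = 44.06 mm²); Taking the union: the regions partially overlap — summed areas 488.02 mm² minus the doubly-counted overlap 9.29 mm² gives 478.72 mm² — area = 478.72 mm². Checking containment: at z = 6.3 the cross-section extends beyond the z = 3.75 cross-section by about 389.81 mm².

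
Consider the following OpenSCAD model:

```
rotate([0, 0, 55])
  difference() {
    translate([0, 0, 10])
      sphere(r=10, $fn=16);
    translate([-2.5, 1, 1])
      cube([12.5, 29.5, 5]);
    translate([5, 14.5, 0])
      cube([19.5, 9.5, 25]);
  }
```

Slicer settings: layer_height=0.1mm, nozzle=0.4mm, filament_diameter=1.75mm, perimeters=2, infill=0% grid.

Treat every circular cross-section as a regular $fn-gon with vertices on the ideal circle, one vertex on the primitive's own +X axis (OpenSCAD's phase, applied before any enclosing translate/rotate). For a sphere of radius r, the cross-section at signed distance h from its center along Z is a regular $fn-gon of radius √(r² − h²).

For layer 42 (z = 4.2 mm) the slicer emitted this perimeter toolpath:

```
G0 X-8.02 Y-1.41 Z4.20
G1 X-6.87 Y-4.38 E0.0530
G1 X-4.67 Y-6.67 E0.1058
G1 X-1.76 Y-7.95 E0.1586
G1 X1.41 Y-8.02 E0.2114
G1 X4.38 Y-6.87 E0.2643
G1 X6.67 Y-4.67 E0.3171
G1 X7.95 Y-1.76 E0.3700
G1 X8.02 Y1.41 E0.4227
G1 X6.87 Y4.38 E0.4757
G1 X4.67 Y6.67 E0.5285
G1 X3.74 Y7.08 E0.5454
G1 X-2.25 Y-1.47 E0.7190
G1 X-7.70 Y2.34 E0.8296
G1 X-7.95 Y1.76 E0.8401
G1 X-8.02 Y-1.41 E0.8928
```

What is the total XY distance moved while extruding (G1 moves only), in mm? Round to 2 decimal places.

53.69 mm

Sum the Euclidean lengths of each G1 segment: total = 53.69 mm.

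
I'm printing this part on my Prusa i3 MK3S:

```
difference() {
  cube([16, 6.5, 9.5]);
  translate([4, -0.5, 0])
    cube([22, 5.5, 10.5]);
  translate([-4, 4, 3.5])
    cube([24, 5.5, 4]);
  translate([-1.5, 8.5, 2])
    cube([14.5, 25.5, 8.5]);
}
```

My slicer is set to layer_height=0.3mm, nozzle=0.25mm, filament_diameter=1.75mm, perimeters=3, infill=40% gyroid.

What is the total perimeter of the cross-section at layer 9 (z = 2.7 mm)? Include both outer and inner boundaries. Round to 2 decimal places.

45.00 mm

At z = 2.7 mm: the cube (footprint 16×6.5) is included at this height (perimeter 45.00 mm); the cube at (4, -0.5) (footprint 22×5.5) is included at this height (perimeter 55.00 mm); the cube at (-4, 4) does not reach this height (z outside [3.5, 7.5]); the 14.5×25.5 cube at (-1.5, 8.5) contributes its full rectangle (perimeter 80.00 mm); Taking the first minus the rest: starting from the 16×6.5 cube, the 22×5.5 cube at (4, -0.5) partially overlaps it — only the 60.00 mm² overlap (of its 121.00 mm²) is removed, clipping the outline; the 14.5×25.5 cube at (-1.5, 8.5) misses the remaining region (no effect) — boundary = 45.00 mm. Overall, the cross-section is a single solid region. Total boundary length (outer) = 45.00 mm.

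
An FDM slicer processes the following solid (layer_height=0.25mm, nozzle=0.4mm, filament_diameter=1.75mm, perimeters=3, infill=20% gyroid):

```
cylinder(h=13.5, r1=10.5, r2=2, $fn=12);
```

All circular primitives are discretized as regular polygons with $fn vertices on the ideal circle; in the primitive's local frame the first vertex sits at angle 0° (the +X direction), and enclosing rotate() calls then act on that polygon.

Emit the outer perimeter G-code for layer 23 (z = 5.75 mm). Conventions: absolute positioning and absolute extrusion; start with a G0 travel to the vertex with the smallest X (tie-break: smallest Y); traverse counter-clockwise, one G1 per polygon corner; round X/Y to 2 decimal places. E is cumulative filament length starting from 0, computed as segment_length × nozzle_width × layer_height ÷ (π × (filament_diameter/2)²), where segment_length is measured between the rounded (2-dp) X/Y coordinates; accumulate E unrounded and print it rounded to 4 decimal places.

G0 X-6.88 Y0.00 Z5.75
G1 X-5.96 Y-3.44 E0.1480
G1 X-3.44 Y-5.96 E0.2962
G1 X0.00 Y-6.88 E0.4443
G1 X3.44 Y-5.96 E0.5923
G1 X5.96 Y-3.44 E0.7405
G1 X6.88 Y0.00 E0.8885
G1 X5.96 Y3.44 E1.0366
G1 X3.44 Y5.96 E1.1847
G1 X0.00 Y6.88 E1.3328
G1 X-3.44 Y5.96 E1.4808
G1 X-5.96 Y3.44 E1.6290
G1 X-6.88 Y0.00 E1.7770

At z = 5.75 mm: the cone (r1=10.5→r2=2) has section circumradius 6.880 here — a regular 12-gon. The outline is a single polygon with 12 vertices. Extrusion per mm of travel: 0.4 × 0.25 / (π × 0.875²) = 0.041575. Accumulating E over each segment gives final E = 1.7770.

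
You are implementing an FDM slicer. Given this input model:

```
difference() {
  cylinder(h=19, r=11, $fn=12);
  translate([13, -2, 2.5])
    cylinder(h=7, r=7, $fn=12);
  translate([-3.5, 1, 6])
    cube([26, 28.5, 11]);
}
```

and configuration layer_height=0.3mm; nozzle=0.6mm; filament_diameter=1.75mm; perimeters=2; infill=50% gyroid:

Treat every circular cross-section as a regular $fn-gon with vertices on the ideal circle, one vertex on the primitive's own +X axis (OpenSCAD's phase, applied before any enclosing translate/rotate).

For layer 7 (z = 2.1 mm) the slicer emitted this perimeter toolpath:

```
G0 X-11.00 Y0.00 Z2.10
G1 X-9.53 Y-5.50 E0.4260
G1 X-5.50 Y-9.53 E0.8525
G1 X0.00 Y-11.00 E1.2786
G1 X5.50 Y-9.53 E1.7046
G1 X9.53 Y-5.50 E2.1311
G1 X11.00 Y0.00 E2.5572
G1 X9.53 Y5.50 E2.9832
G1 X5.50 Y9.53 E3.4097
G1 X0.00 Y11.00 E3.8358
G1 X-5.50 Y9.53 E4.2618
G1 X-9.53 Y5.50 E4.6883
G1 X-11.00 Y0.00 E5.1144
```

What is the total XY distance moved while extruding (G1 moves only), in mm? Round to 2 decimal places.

Sum the Euclidean lengths of each G1 segment: total = 68.34 mm.

68.34 mm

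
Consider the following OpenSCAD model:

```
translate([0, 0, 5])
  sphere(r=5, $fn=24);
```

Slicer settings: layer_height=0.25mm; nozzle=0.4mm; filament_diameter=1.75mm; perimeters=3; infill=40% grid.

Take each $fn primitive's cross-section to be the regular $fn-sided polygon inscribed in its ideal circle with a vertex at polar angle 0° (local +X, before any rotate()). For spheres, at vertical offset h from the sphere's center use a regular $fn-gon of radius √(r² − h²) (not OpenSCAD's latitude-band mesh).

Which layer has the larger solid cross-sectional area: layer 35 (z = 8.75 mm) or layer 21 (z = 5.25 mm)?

Layer 35 (z = 8.75): the r=5 sphere contributes a regular 24-gon of circumradius √(5²−3.75²) = 3.307 (area = (24/2)·3.307²·sin(360°/24) = 33.97 mm²). So its area = 33.97 mm². Layer 21 (z = 5.25): the r=5 sphere slices to a regular 24-gon of circumradius 4.994 (√(r²−h²) with h=0.25 from center) (area = (24/2)·4.994²·sin(360°/24) = 77.45 mm²). So its area = 77.45 mm². Layer 21 is larger (77.45 vs 33.97 mm²).

layer 21 (z = 5.25 mm)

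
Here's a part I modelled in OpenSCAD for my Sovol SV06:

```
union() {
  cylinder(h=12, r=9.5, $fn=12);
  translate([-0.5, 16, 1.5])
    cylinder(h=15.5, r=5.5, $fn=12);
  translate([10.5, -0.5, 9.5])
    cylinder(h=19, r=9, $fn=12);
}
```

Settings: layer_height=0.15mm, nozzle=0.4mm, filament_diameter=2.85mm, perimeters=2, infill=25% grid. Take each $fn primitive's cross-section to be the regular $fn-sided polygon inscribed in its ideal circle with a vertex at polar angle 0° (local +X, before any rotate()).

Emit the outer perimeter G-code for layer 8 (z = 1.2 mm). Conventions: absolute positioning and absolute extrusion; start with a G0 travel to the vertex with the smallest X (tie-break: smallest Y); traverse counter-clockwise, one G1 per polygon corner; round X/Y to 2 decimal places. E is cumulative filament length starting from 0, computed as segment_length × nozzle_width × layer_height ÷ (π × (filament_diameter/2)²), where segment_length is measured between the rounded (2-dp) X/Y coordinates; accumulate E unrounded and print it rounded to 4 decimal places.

At z = 1.2 mm: the r=9.5 cylinder gives a regular 12-gon of circumradius 9.5 (constant along its height); the cylinder at (-0.5, 16) is not intersected at this z (z outside [1.5, 17]); the cylinder at (10.5, -0.5) is not intersected at this z (z outside [9.5, 28.5]); Merging all regions: only the r=9.5 cylinder is present, so the union is just that shape — 1 connected region. The outline is a single polygon with 12 vertices. Extrusion per mm of travel: 0.4 × 0.15 / (π × 1.425²) = 0.009405. Accumulating E over each segment gives final E = 0.5551.

G0 X-9.50 Y0.00 Z1.20
G1 X-8.23 Y-4.75 E0.0462
G1 X-4.75 Y-8.23 E0.0925
G1 X0.00 Y-9.50 E0.1388
G1 X4.75 Y-8.23 E0.1850
G1 X8.23 Y-4.75 E0.2313
G1 X9.50 Y0.00 E0.2776
G1 X8.23 Y4.75 E0.3238
G1 X4.75 Y8.23 E0.3701
G1 X0.00 Y9.50 E0.4163
G1 X-4.75 Y8.23 E0.4626
G1 X-8.23 Y4.75 E0.5089
G1 X-9.50 Y0.00 E0.5551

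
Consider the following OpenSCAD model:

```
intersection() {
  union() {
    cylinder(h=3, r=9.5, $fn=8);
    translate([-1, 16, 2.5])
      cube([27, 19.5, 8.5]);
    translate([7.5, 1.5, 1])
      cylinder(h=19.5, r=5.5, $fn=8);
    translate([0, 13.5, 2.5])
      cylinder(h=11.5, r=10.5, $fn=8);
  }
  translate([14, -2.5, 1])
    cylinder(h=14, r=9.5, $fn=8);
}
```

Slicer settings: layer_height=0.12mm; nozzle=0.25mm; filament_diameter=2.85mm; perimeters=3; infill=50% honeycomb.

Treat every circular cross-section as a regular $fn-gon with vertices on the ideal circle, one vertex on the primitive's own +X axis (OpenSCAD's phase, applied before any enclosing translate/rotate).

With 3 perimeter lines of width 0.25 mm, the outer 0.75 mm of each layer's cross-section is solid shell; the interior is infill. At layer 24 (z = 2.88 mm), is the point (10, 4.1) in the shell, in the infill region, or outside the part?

infill

At z = 2.88 mm: the cylinder: section is a regular 8-gon, circumradius r=9.5; the cube at (-1, 16) is present — its section is the full 27×19.5 rectangle; the r=5.5 cylinder at (7.5, 1.5) contributes a regular 8-gon of circumradius 5.5; the r=10.5 cylinder at (0, 13.5) contributes a regular 8-gon of circumradius 10.5; Merging all regions: the regions partially overlap (shared area 163.12 mm²), so overlapping operands fuse into one piece — 1 connected region; the r=9.5 cylinder at (14, -2.5) contributes a regular 8-gon of circumradius 9.5; After intersecting: the r=9.5 cylinder at (14, -2.5) partially overlaps the result so far; clipping to the common part keeps 57.66 mm² — 1 connected region. Overall, the cross-section is a single solid region. The nearest boundary edge runs (7.28, 4.22)→(10.75, 5.65); distance from the point to it = 1.15 mm. The point is inside the cross-section and 1.15 mm from the nearest boundary — more than the 0.75 mm shell width (3 × 0.25), so it's in the infill interior.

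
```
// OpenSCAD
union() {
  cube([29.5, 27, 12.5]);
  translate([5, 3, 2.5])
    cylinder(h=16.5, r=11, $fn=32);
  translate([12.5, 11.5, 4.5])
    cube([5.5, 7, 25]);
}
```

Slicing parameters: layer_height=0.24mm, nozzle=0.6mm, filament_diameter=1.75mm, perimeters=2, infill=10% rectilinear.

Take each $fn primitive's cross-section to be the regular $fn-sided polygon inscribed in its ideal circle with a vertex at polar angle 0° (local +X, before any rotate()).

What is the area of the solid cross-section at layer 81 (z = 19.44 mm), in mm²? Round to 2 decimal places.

38.50 mm²

At z = 19.44 mm: the cube does not reach this height (z outside [0, 12.5]); the cylinder at (5, 3) is not intersected at this z (z outside [2.5, 19]); the cube at (12.5, 11.5) is present — its section is the full 5.5×7 rectangle (area 38.50 mm²); Merging all regions: only the 5.5×7 cube at (12.5, 11.5) is present, so the union is just that shape — area = 38.50 mm². Overall, the cross-section is a single solid region. Net area = 38.50 mm².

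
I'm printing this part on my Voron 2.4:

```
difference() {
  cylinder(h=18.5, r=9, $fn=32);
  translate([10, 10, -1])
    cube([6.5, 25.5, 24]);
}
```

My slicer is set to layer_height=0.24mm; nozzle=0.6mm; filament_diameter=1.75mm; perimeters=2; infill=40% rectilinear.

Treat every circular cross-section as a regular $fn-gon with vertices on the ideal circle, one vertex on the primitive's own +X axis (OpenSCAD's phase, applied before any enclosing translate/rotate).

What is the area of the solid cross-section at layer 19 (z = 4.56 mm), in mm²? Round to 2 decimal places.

252.84 mm²

At z = 4.56 mm: the cylinder: section is a regular 32-gon, circumradius r=9 (area = (32/2)·9.000²·sin(360°/32) = 252.84 mm²); the cube at (10, 10) (footprint 6.5×25.5) is included at this height (area 165.75 mm²); Taking the first minus the rest: starting from the r=9 cylinder (252.84 mm²), the 6.5×25.5 cube at (10, 10) misses the remaining region (no effect) — area = 252.84 mm². Overall, the cross-section is a single solid region. Net area = 252.84 mm².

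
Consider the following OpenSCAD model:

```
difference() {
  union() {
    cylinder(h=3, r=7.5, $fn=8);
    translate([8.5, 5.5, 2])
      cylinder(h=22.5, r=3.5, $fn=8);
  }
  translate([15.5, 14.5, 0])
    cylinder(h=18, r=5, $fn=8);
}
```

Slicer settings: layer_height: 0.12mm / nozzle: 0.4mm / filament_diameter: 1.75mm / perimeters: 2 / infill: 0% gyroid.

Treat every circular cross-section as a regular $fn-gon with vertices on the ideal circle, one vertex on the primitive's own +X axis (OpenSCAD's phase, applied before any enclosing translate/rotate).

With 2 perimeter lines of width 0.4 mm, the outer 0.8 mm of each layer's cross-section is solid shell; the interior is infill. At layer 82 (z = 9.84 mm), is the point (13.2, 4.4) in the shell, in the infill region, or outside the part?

At z = 9.84 mm: the cylinder is absent (z outside [0, 3]); the r=3.5 cylinder at (8.5, 5.5) contributes a regular 8-gon of circumradius 3.5; Taking the union: only the r=3.5 cylinder at (8.5, 5.5) is present, so the union is just that shape — 1 connected region; the cylinder at (15.5, 14.5): section is a regular 8-gon, circumradius r=5; Subtracting the remaining from the first: starting from that combined region, the r=5 cylinder at (15.5, 14.5) misses the remaining region (no effect) — 1 connected region. Overall, the cross-section is a single solid region. The nearest boundary edge runs (12.00, 5.50)→(10.97, 3.03); distance from the point to it = 1.53 mm. The point is not inside any of the regions above, so it lies outside the cross-section (1.53 mm from the nearest boundary).

outside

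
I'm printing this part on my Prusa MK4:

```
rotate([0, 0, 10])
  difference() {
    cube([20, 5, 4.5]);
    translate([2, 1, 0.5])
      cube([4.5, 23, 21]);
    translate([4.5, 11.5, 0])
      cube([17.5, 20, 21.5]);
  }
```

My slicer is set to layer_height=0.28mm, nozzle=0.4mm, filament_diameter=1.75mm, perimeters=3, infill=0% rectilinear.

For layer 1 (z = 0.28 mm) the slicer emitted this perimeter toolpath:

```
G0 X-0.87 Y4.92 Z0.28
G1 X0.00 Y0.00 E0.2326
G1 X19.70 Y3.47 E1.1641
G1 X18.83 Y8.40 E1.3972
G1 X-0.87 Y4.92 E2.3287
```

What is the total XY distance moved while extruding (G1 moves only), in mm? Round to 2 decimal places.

50.01 mm

Sum the Euclidean lengths of each G1 segment: total = 50.01 mm.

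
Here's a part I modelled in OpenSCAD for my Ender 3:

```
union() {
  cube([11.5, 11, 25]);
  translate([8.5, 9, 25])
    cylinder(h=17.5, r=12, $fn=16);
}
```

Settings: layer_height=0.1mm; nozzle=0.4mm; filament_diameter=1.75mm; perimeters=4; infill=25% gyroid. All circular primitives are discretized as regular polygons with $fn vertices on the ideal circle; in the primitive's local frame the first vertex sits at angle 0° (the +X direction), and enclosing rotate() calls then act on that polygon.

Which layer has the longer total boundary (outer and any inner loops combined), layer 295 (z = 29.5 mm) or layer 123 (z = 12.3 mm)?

Layer 295 (z = 29.5): the cube is not intersected at this z (z outside [0, 25]); the r=12 cylinder at (8.5, 9) contributes a regular 16-gon of circumradius 12 (perimeter = 2·16·12.000·sin(180°/16) = 74.91 mm); Merging all regions: only the r=12 cylinder at (8.5, 9) is present, so the union is just that shape — boundary = 74.91 mm. So its perimeter = 74.91 mm. Layer 123 (z = 12.3): the cube (footprint 11.5×11) is included at this height (perimeter 45.00 mm); the cylinder at (8.5, 9) is absent (z outside [25, 42.5]); Merging all regions: only the 11.5×11 cube is present, so the union is just that shape — boundary = 45.00 mm. So its perimeter = 45.00 mm. Layer 295 is larger (74.91 vs 45.00 mm).

layer 295 (z = 29.5 mm)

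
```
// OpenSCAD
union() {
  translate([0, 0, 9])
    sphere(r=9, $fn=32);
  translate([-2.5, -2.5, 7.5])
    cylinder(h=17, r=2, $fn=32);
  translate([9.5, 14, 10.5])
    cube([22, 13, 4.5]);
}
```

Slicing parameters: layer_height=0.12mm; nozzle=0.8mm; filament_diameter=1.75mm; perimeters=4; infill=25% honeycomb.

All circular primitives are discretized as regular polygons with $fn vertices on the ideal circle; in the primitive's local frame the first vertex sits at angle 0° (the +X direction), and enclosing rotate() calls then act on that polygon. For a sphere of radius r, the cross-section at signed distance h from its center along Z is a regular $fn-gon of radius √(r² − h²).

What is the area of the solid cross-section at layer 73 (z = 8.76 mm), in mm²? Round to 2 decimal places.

252.66 mm²

At z = 8.76 mm: the sphere: section is a regular 32-gon, circumradius = √(r²−h²) = √(9²−0.24²) = 8.997 (area = (32/2)·8.997²·sin(360°/32) = 252.66 mm²); the cylinder at (-2.5, -2.5): section is a regular 32-gon, circumradius r=2 (area = (32/2)·2.000²·sin(360°/32) = 12.49 mm²); the cube at (9.5, 14) is absent (z outside [10.5, 15]); Taking the union: the r=2 cylinder at (-2.5, -2.5) lies entirely inside the r=9 sphere, so the union is just the r=9 sphere — area = 252.66 mm². Overall, the cross-section is a single solid region. Net area = 252.66 mm².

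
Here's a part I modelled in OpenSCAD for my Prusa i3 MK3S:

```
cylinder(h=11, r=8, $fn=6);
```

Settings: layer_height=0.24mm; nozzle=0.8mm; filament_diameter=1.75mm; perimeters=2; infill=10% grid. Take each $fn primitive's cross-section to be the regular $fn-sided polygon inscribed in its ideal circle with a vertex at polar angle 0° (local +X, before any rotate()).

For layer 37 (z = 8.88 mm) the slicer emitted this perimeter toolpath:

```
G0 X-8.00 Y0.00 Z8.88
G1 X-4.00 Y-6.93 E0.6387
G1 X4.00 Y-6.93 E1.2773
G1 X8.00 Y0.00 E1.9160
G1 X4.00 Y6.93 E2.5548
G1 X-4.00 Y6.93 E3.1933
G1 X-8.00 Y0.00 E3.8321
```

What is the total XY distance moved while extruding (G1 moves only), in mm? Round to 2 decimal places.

48.01 mm

Sum the Euclidean lengths of each G1 segment: total = 48.01 mm.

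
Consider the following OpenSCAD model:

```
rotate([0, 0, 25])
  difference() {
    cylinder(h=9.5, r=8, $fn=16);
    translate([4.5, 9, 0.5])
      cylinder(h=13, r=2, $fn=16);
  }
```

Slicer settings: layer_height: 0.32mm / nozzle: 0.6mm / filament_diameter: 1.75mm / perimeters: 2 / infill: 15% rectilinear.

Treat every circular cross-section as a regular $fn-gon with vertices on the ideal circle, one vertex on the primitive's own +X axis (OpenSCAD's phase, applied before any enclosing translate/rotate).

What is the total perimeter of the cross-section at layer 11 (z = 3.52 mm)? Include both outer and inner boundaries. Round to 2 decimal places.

At z = 3.52 mm: the r=8 cylinder gives a regular 16-gon of circumradius 8 (constant along its height) (perimeter = 2·16·8.000·sin(180°/16) = 49.94 mm); the cylinder at (4.5, 9): section is a regular 16-gon, circumradius r=2 (perimeter = 2·16·2.000·sin(180°/16) = 12.49 mm); After the difference (first − rest): starting from the r=8 cylinder, the r=2 cylinder at (4.5, 9) misses the remaining region (no effect) — boundary = 49.94 mm; (rotated 25° about Z; rotation is an isometry so areas/perimeters/island counts are preserved). Overall, the cross-section is a single solid region. Total boundary length (outer) = 49.94 mm.

49.94 mm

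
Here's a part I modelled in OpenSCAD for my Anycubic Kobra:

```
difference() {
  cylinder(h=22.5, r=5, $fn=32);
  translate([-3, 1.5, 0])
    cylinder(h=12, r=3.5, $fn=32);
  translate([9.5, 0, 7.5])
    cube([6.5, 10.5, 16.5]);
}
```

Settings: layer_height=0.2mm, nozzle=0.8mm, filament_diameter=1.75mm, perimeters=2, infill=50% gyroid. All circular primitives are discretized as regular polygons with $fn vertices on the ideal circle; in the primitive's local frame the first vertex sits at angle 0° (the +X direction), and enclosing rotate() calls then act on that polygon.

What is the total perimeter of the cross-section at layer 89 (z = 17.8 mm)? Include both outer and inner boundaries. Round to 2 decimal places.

31.37 mm

At z = 17.8 mm: the r=5 cylinder contributes a regular 32-gon of circumradius 5 (perimeter = 2·32·5.000·sin(180°/32) = 31.37 mm); the cylinder at (-3, 1.5) does not reach this height (z outside [0, 12]); the cube at (9.5, 0) (footprint 6.5×10.5) is included at this height (perimeter 34.00 mm); After the difference (first − rest): starting from the r=5 cylinder, the 6.5×10.5 cube at (9.5, 0) misses the remaining region (no effect) — boundary = 31.37 mm. Overall, the cross-section is a single solid region. Total boundary length (outer) = 31.37 mm.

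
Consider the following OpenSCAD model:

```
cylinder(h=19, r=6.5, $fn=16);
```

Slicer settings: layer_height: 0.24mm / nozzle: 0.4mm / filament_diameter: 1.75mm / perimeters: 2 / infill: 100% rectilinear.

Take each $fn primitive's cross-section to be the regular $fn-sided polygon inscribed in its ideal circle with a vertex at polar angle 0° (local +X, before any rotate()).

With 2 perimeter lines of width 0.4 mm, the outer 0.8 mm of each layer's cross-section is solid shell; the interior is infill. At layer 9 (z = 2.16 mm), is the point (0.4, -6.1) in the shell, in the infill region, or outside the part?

shell

At z = 2.16 mm: the r=6.5 cylinder contributes a regular 16-gon of circumradius 6.5. Overall, the cross-section is a single solid region. The nearest boundary edge runs (-0.00, -6.50)→(2.49, -6.01); distance from the point to it = 0.31 mm. The point is inside the cross-section, 0.31 mm from the nearest boundary — within the 0.8 mm shell band (2 × 0.4).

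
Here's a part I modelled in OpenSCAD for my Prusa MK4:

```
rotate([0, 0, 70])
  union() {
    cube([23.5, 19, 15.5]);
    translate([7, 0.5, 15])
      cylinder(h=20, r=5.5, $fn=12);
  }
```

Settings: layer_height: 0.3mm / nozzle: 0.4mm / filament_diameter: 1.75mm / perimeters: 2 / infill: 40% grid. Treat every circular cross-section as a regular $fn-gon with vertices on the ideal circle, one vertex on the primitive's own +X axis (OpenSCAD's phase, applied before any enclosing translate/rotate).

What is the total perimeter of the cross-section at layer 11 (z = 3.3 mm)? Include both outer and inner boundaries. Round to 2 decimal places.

At z = 3.3 mm: the cube is present — its section is the full 23.5×19 rectangle (perimeter 85.00 mm); the cylinder at (7, 0.5) is not intersected at this z (z outside [15, 35]); Merging all regions: only the 23.5×19 cube is present, so the union is just that shape — boundary = 85.00 mm; (whole slice rotated 70° about Z — lengths, areas and connectivity unchanged). Overall, the cross-section is a single solid region. Total boundary length (outer) = 85.00 mm.

85.00 mm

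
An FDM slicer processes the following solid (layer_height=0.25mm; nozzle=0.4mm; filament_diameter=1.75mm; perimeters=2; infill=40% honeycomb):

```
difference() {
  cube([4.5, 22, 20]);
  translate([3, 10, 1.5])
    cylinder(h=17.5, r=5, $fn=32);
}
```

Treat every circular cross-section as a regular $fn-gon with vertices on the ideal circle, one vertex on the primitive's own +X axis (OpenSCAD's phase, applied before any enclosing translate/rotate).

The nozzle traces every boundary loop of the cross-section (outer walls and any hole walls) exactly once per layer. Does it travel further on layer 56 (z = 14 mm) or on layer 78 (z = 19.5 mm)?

layer 78 (z = 19.5 mm)

Layer 56 (z = 14): the 4.5×22 cube contributes its full rectangle (perimeter 53.00 mm); the r=5 cylinder at (3, 10) gives a regular 32-gon of circumradius 5 (constant along its height) (perimeter = 2·32·5.000·sin(180°/32) = 31.37 mm); Taking the first minus the rest: starting from the 4.5×22 cube, the r=5 cylinder at (3, 10) partially overlaps it — only the 42.71 mm² overlap (of its 78.04 mm²) is removed, clipping the outline — boundary = 45.07 mm. So its perimeter = 45.07 mm. Layer 78 (z = 19.5): the cube is present — its section is the full 4.5×22 rectangle (perimeter 53.00 mm); the cylinder at (3, 10) does not reach this height (z outside [1.5, 19]); Taking the first minus the rest: none of the subtracted shapes is present at this height, so the 4.5×22 cube is unchanged — boundary = 53.00 mm. So its perimeter = 53.00 mm. Layer 78 is larger (53.00 vs 45.07 mm).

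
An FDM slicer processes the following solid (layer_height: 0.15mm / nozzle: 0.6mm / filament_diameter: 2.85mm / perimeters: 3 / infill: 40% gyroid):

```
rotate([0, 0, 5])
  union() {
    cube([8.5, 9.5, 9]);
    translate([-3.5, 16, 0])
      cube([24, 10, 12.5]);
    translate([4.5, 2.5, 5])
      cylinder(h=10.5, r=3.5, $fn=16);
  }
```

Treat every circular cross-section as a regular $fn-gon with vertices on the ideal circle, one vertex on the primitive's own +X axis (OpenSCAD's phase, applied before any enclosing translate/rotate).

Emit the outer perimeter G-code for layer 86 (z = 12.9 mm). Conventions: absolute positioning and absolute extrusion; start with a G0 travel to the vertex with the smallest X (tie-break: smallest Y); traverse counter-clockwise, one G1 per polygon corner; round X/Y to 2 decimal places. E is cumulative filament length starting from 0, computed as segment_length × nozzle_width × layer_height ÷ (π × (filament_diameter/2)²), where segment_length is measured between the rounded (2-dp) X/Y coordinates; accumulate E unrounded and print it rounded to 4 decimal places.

G0 X0.78 Y2.58 Z12.90
G1 X1.16 Y1.27 E0.0192
G1 X2.02 Y0.20 E0.0386
G1 X3.21 Y-0.46 E0.0578
G1 X4.57 Y-0.60 E0.0771
G1 X5.88 Y-0.22 E0.0963
G1 X6.95 Y0.63 E0.1156
G1 X7.60 Y1.83 E0.1349
G1 X7.75 Y3.19 E0.1542
G1 X7.37 Y4.50 E0.1734
G1 X6.51 Y5.56 E0.1927
G1 X5.32 Y6.22 E0.2119
G1 X3.96 Y6.37 E0.2312
G1 X2.65 Y5.99 E0.2504
G1 X1.58 Y5.13 E0.2698
G1 X0.93 Y3.94 E0.2889
G1 X0.78 Y2.58 E0.3082

At z = 12.9 mm: the cube is not intersected at this z (z outside [0, 9]); the cube at (-3.5, 16) is not intersected at this z (z outside [0, 12.5]); the cylinder at (4.5, 2.5): section is a regular 16-gon, circumradius r=3.5; Combining (union): only the r=3.5 cylinder at (4.5, 2.5) is present, so the union is just that shape — 1 connected region; (whole slice rotated 5° about Z — lengths, areas and connectivity unchanged). The outline is a single polygon with 16 vertices. Extrusion per mm of travel: 0.6 × 0.15 / (π × 1.425²) = 0.014108. Accumulating E over each segment gives final E = 0.3082.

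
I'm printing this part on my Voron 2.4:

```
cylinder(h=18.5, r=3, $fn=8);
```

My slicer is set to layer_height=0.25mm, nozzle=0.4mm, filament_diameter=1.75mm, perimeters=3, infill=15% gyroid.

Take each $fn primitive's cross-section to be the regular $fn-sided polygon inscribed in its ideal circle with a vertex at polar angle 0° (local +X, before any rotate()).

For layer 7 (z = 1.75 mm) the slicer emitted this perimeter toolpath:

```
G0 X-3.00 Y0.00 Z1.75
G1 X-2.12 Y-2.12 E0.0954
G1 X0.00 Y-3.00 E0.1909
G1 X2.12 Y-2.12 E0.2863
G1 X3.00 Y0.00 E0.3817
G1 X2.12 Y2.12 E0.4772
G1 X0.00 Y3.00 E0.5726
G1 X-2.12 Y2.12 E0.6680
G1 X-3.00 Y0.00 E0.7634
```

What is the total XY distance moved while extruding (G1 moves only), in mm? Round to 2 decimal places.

Sum the Euclidean lengths of each G1 segment: total = 18.36 mm.

18.36 mm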